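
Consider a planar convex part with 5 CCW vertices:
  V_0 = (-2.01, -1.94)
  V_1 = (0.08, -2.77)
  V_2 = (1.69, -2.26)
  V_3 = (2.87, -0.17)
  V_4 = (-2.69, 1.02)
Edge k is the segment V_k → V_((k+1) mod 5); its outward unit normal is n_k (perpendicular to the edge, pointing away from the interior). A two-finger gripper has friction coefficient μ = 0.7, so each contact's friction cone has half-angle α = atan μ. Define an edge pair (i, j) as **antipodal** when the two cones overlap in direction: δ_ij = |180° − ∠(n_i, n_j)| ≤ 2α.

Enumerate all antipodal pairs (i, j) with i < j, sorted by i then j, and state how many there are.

count = 4; pairs: (0,3), (1,3), (2,4), (3,4)

α = atan 0.7 = 34.99°;  2α = 69.98°
n_0 = (-0.3691, -0.9294)
n_1 = (+0.3020, -0.9533)
n_2 = (+0.8708, -0.4916)
n_3 = (+0.2093, +0.9779)
n_4 = (-0.9746, -0.2239)
  (0,1): δ = 140.76°  ·
  (0,2): δ = 97.79°  ·
  (0,3): δ = 9.58°  ✓
  (0,4): δ = 124.60°  ·
  (1,2): δ = 137.03°  ·
  (1,3): δ = 29.66°  ✓
  (1,4): δ = 85.36°  ·
  (2,3): δ = 72.63°  ·
  (2,4): δ = 42.39°  ✓
  (3,4): δ = 64.98°  ✓
antipodal pairs: 4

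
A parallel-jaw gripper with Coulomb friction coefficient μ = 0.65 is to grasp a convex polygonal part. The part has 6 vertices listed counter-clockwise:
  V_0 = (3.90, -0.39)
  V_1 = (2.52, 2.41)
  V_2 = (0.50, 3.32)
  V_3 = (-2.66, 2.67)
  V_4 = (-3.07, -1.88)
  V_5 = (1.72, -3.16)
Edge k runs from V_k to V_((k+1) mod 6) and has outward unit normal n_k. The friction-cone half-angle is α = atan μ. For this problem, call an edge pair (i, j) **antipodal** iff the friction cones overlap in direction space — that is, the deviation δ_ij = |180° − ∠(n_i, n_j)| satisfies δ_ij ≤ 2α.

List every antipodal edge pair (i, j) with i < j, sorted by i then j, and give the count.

count = 6; pairs: (0,3), (0,4), (1,4), (2,4), (2,5), (3,5)

α = atan 0.65 = 33.02°;  2α = 66.05°
n_0 = (+0.8970, +0.4421)
n_1 = (+0.4107, +0.9118)
n_2 = (-0.2015, +0.9795)
n_3 = (-0.9960, +0.0897)
n_4 = (-0.2582, -0.9661)
n_5 = (+0.7858, -0.6184)
  (0,1): δ = 140.49°  ·
  (0,2): δ = 104.61°  ·
  (0,3): δ = 31.39°  ✓
  (0,4): δ = 48.80°  ✓
  (0,5): δ = 115.56°  ·
  (1,2): δ = 144.13°  ·
  (1,3): δ = 70.90°  ·
  (1,4): δ = 9.29°  ✓
  (1,5): δ = 76.05°  ·
  (2,3): δ = 106.77°  ·
  (2,4): δ = 26.58°  ✓
  (2,5): δ = 40.17°  ✓
  (3,4): δ = 99.81°  ·
  (3,5): δ = 33.05°  ✓
  (4,5): δ = 113.24°  ·
antipodal pairs: 6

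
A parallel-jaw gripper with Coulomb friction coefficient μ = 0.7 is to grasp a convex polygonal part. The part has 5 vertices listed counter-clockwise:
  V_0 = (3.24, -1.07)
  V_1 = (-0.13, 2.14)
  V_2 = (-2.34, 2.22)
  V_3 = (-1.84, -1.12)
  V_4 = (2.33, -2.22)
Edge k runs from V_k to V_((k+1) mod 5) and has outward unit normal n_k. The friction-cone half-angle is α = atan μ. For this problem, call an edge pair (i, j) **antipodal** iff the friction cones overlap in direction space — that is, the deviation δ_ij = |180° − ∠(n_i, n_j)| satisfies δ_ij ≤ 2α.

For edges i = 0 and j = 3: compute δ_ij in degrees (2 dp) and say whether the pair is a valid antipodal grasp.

δ = 28.83°, valid

α = atan 0.7 = 34.99°;  2α = 69.98°
edge 0: e_0 = (-3.37, +3.21);  n_0 = (+0.6897, +0.7241)
edge 3: e_3 = (+4.17, -1.10);  n_3 = (-0.2551, -0.9669)
∠(n_0, n_3) = 151.17°
δ = |180° − 151.17°| = 28.83°
28.83° ≤ 2α = 69.98°  →  valid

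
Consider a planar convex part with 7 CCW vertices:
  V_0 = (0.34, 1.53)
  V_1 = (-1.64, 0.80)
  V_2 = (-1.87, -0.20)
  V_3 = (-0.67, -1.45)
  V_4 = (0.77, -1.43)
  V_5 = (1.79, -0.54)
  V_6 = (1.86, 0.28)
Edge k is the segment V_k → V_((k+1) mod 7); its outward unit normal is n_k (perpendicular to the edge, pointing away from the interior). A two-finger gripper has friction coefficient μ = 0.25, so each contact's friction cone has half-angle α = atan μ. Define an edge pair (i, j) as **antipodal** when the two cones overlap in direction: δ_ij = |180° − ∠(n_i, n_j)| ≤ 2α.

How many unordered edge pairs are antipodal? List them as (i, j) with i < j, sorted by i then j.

count = 4; pairs: (0,3), (0,4), (1,5), (2,6)

α = atan 0.25 = 14.04°;  2α = 28.07°
n_0 = (-0.3459, +0.9383)
n_1 = (-0.9746, +0.2241)
n_2 = (-0.7214, -0.6925)
n_3 = (+0.0139, -0.9999)
n_4 = (+0.6575, -0.7535)
n_5 = (+0.9964, -0.0851)
n_6 = (+0.6352, +0.7724)
  (0,1): δ = 123.19°  ·
  (0,2): δ = 66.41°  ·
  (0,3): δ = 19.44°  ✓
  (0,4): δ = 20.87°  ✓
  (0,5): δ = 64.88°  ·
  (0,6): δ = 120.33°  ·
  (1,2): δ = 123.22°  ·
  (1,3): δ = 76.25°  ·
  (1,4): δ = 35.94°  ·
  (1,5): δ = 8.07°  ✓
  (1,6): δ = 63.52°  ·
  (2,3): δ = 133.04°  ·
  (2,4): δ = 92.72°  ·
  (2,5): δ = 48.71°  ·
  (2,6): δ = 6.74°  ✓
  (3,4): δ = 139.69°  ·
  (3,5): δ = 95.67°  ·
  (3,6): δ = 40.23°  ·
  (4,5): δ = 135.99°  ·
  (4,6): δ = 80.54°  ·
  (5,6): δ = 124.55°  ·
antipodal pairs: 4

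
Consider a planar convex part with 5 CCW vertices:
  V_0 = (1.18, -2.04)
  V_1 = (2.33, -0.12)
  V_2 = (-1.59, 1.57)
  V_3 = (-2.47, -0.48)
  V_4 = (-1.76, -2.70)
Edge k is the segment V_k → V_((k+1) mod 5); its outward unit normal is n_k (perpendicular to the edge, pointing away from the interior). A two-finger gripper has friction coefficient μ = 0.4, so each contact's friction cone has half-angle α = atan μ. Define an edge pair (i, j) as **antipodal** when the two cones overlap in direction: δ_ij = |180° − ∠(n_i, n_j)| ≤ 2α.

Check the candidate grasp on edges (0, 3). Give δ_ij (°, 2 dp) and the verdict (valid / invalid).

α = atan 0.4 = 21.80°;  2α = 43.60°
edge 0: e_0 = (+1.15, +1.92);  n_0 = (+0.8579, -0.5138)
edge 3: e_3 = (+0.71, -2.22);  n_3 = (-0.9525, -0.3046)
∠(n_0, n_3) = 131.34°
δ = |180° − 131.34°| = 48.66°
48.66° > 2α = 43.60°  →  invalid

δ = 48.66°, invalid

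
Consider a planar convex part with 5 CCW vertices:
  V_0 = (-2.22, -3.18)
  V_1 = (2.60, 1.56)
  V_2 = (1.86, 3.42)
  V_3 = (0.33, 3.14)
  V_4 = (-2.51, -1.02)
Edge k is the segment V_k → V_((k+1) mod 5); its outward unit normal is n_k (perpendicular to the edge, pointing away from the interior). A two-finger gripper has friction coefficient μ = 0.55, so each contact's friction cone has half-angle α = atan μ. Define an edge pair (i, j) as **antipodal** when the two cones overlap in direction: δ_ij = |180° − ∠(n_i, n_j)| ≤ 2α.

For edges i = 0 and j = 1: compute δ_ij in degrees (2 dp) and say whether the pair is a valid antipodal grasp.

α = atan 0.55 = 28.81°;  2α = 57.62°
edge 0: e_0 = (+4.82, +4.74);  n_0 = (+0.7012, -0.7130)
edge 1: e_1 = (-0.74, +1.86);  n_1 = (+0.9292, +0.3697)
∠(n_0, n_1) = 67.17°
δ = |180° − 67.17°| = 112.83°
112.83° > 2α = 57.62°  →  invalid

δ = 112.83°, invalid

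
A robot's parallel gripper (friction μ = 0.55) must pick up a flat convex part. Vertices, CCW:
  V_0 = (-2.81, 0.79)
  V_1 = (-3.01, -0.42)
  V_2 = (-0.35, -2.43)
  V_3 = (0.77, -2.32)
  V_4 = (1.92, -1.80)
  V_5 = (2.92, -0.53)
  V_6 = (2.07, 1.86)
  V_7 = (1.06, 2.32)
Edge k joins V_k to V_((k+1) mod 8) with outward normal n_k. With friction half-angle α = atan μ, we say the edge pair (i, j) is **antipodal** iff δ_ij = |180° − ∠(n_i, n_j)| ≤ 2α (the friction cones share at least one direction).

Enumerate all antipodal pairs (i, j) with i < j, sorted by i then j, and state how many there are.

α = atan 0.55 = 28.81°;  2α = 57.62°
n_0 = (-0.9866, +0.1631)
n_1 = (-0.6029, -0.7978)
n_2 = (+0.0977, -0.9952)
n_3 = (+0.4120, -0.9112)
n_4 = (+0.7857, -0.6186)
n_5 = (+0.9422, +0.3351)
n_6 = (+0.4145, +0.9101)
n_7 = (-0.3677, +0.9300)
  (0,1): δ = 117.69°  ·
  (0,2): δ = 75.01°  ·
  (0,3): δ = 56.28°  ✓
  (0,4): δ = 28.83°  ✓
  (0,5): δ = 28.96°  ✓
  (0,6): δ = 74.90°  ·
  (0,7): δ = 120.96°  ·
  (1,2): δ = 137.31°  ·
  (1,3): δ = 118.59°  ·
  (1,4): δ = 91.14°  ·
  (1,5): δ = 33.35°  ✓
  (1,6): δ = 12.59°  ✓
  (1,7): δ = 58.65°  ·
  (2,3): δ = 161.28°  ·
  (2,4): δ = 133.83°  ·
  (2,5): δ = 76.03°  ·
  (2,6): δ = 30.10°  ✓
  (2,7): δ = 15.96°  ✓
  (3,4): δ = 152.55°  ·
  (3,5): δ = 94.75°  ·
  (3,6): δ = 48.82°  ✓
  (3,7): δ = 2.76°  ✓
  (4,5): δ = 122.21°  ·
  (4,6): δ = 76.27°  ·
  (4,7): δ = 30.21°  ✓
  (5,6): δ = 134.06°  ·
  (5,7): δ = 88.01°  ·
  (6,7): δ = 133.94°  ·
antipodal pairs: 10

count = 10; pairs: (0,3), (0,4), (0,5), (1,5), (1,6), (2,6), (2,7), (3,6), (3,7), (4,7)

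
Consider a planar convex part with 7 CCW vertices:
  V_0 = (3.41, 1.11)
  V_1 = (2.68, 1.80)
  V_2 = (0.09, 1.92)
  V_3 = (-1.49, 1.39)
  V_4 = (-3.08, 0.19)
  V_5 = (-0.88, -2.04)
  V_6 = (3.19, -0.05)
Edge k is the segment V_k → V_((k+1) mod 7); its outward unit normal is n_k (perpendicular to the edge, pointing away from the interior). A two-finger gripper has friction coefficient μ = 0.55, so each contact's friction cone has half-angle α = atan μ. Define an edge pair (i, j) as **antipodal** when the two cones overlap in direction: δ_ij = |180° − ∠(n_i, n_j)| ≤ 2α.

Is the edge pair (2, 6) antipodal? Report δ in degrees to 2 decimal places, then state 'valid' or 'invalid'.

δ = 60.72°, invalid

α = atan 0.55 = 28.81°;  2α = 57.62°
edge 2: e_2 = (-1.58, -0.53);  n_2 = (-0.3180, +0.9481)
edge 6: e_6 = (+0.22, +1.16);  n_6 = (+0.9825, -0.1863)
∠(n_2, n_6) = 119.28°
δ = |180° − 119.28°| = 60.72°
60.72° > 2α = 57.62°  →  invalid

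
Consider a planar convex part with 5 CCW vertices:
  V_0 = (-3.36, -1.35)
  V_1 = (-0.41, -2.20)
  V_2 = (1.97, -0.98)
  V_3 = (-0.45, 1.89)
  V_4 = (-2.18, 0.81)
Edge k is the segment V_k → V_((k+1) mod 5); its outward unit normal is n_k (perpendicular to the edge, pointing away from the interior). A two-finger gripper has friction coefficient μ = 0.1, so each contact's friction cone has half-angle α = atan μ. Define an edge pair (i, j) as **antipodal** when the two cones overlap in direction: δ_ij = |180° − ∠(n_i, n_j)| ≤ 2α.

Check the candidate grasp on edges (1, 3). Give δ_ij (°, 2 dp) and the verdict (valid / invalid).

δ = 4.84°, valid

α = atan 0.1 = 5.71°;  2α = 11.42°
edge 1: e_1 = (+2.38, +1.22);  n_1 = (+0.4562, -0.8899)
edge 3: e_3 = (-1.73, -1.08);  n_3 = (-0.5296, +0.8483)
∠(n_1, n_3) = 175.16°
δ = |180° − 175.16°| = 4.84°
4.84° ≤ 2α = 11.42°  →  valid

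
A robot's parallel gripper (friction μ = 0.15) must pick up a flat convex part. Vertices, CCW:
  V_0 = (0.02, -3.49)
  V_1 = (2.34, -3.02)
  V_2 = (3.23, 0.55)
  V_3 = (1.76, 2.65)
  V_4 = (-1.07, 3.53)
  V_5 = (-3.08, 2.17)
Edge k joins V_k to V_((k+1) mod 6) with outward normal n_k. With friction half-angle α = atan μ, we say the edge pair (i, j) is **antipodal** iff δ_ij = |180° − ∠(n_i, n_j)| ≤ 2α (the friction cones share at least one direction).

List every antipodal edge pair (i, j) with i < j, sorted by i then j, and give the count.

α = atan 0.15 = 8.53°;  2α = 17.06°
n_0 = (+0.1986, -0.9801)
n_1 = (+0.9703, -0.2419)
n_2 = (+0.8192, +0.5735)
n_3 = (+0.2969, +0.9549)
n_4 = (-0.5604, +0.8282)
n_5 = (-0.8771, -0.4804)
  (0,1): δ = 115.45°  ·
  (0,2): δ = 66.46°  ·
  (0,3): δ = 28.73°  ·
  (0,4): δ = 22.63°  ·
  (0,5): δ = 107.26°  ·
  (1,2): δ = 131.01°  ·
  (1,3): δ = 93.27°  ·
  (1,4): δ = 41.92°  ·
  (1,5): δ = 42.71°  ·
  (2,3): δ = 142.27°  ·
  (2,4): δ = 90.91°  ·
  (2,5): δ = 6.28°  ✓
  (3,4): δ = 128.64°  ·
  (3,5): δ = 44.02°  ·
  (4,5): δ = 95.37°  ·
antipodal pairs: 1

count = 1; pairs: (2,5)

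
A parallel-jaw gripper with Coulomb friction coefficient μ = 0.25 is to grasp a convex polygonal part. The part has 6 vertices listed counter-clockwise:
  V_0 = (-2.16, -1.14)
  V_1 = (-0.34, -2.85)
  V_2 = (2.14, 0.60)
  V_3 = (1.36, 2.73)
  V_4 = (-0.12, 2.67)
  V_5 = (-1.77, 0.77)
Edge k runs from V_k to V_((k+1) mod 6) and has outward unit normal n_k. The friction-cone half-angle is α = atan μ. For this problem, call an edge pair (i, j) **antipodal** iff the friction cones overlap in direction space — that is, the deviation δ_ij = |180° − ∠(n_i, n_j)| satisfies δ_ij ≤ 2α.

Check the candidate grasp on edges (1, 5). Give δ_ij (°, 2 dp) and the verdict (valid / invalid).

δ = 24.17°, valid

α = atan 0.25 = 14.04°;  2α = 28.07°
edge 1: e_1 = (+2.48, +3.45);  n_1 = (+0.8120, -0.5837)
edge 5: e_5 = (-0.39, -1.91);  n_5 = (-0.9798, +0.2001)
∠(n_1, n_5) = 155.83°
δ = |180° − 155.83°| = 24.17°
24.17° ≤ 2α = 28.07°  →  valid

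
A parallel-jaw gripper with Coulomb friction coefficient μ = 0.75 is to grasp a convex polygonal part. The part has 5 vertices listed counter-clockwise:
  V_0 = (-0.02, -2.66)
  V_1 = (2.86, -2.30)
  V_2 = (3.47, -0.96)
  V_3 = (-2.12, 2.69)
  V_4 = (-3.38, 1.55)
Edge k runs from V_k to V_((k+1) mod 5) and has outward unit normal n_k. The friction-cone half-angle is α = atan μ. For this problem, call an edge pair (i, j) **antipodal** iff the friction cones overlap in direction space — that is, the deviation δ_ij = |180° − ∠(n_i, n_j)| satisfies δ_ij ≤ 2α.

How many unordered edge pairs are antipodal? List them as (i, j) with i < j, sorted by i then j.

count = 5; pairs: (0,2), (0,3), (1,3), (1,4), (2,4)

α = atan 0.75 = 36.87°;  2α = 73.74°
n_0 = (+0.1240, -0.9923)
n_1 = (+0.9101, -0.4143)
n_2 = (+0.5467, +0.8373)
n_3 = (-0.6709, +0.7415)
n_4 = (-0.7816, -0.6238)
  (0,1): δ = 121.60°  ·
  (0,2): δ = 40.27°  ✓
  (0,3): δ = 35.01°  ✓
  (0,4): δ = 121.47°  ·
  (1,2): δ = 98.67°  ·
  (1,3): δ = 23.39°  ✓
  (1,4): δ = 63.07°  ✓
  (2,3): δ = 104.72°  ·
  (2,4): δ = 18.26°  ✓
  (3,4): δ = 93.54°  ·
antipodal pairs: 5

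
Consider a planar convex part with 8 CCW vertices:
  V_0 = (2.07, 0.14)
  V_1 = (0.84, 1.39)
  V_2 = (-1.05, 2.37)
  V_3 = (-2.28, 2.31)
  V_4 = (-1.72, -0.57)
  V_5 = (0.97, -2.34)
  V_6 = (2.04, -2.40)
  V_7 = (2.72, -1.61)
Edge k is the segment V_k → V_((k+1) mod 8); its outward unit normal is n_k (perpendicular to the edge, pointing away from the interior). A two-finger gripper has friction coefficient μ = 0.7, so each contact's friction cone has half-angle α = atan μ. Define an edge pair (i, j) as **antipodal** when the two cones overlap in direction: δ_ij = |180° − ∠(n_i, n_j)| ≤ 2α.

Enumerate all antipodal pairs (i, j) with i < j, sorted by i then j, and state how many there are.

α = atan 0.7 = 34.99°;  2α = 69.98°
n_0 = (+0.7128, +0.7014)
n_1 = (+0.4603, +0.8878)
n_2 = (-0.0487, +0.9988)
n_3 = (-0.9816, -0.1909)
n_4 = (-0.5497, -0.8354)
n_5 = (-0.0560, -0.9984)
n_6 = (+0.7579, -0.6524)
n_7 = (+0.9374, +0.3482)
  (0,1): δ = 161.95°  ·
  (0,2): δ = 131.75°  ·
  (0,3): δ = 33.53°  ✓
  (0,4): δ = 12.12°  ✓
  (0,5): δ = 42.25°  ✓
  (0,6): δ = 94.74°  ·
  (0,7): δ = 155.84°  ·
  (1,2): δ = 149.80°  ·
  (1,3): δ = 51.59°  ✓
  (1,4): δ = 5.94°  ✓
  (1,5): δ = 24.20°  ✓
  (1,6): δ = 76.69°  ·
  (1,7): δ = 137.78°  ·
  (2,3): δ = 81.79°  ·
  (2,4): δ = 36.14°  ✓
  (2,5): δ = 6.00°  ✓
  (2,6): δ = 46.49°  ✓
  (2,7): δ = 107.58°  ·
  (3,4): δ = 134.35°  ·
  (3,5): δ = 104.21°  ·
  (3,6): δ = 51.72°  ✓
  (3,7): δ = 9.37°  ✓
  (4,5): δ = 149.86°  ·
  (4,6): δ = 97.38°  ·
  (4,7): δ = 36.28°  ✓
  (5,6): δ = 127.51°  ·
  (5,7): δ = 66.41°  ✓
  (6,7): δ = 118.90°  ·
antipodal pairs: 13

count = 13; pairs: (0,3), (0,4), (0,5), (1,3), (1,4), (1,5), (2,4), (2,5), (2,6), (3,6), (3,7), (4,7), (5,7)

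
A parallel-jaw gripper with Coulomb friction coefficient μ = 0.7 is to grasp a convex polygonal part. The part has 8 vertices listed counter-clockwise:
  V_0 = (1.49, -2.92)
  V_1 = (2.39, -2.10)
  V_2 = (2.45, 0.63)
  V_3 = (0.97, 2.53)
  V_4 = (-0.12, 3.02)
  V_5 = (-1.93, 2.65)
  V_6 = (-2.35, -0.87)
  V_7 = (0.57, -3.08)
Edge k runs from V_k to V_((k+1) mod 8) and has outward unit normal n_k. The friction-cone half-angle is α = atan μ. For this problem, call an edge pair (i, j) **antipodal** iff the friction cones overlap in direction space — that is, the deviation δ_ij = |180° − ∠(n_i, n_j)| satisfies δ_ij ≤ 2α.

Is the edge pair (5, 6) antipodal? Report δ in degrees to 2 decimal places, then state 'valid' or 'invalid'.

δ = 120.32°, invalid

α = atan 0.7 = 34.99°;  2α = 69.98°
edge 5: e_5 = (-0.42, -3.52);  n_5 = (-0.9930, +0.1185)
edge 6: e_6 = (+2.92, -2.21);  n_6 = (-0.6035, -0.7974)
∠(n_5, n_6) = 59.68°
δ = |180° − 59.68°| = 120.32°
120.32° > 2α = 69.98°  →  invalid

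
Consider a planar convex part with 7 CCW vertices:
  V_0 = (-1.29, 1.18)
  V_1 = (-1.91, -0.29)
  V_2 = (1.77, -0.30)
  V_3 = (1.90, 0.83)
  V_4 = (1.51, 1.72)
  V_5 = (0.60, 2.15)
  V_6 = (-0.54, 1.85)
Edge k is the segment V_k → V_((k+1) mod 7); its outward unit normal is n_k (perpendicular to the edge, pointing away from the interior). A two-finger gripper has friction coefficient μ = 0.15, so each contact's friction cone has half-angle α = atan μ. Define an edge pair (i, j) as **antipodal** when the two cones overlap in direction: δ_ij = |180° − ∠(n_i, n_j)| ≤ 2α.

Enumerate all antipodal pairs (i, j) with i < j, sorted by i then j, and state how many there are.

count = 2; pairs: (0,2), (1,5)

α = atan 0.15 = 8.53°;  2α = 17.06°
n_0 = (-0.9214, +0.3886)
n_1 = (-0.0027, -1.0000)
n_2 = (+0.9934, -0.1143)
n_3 = (+0.9159, +0.4014)
n_4 = (+0.4272, +0.9041)
n_5 = (-0.2545, +0.9671)
n_6 = (-0.6662, +0.7458)
  (0,1): δ = 67.29°  ·
  (0,2): δ = 16.31°  ✓
  (0,3): δ = 46.53°  ·
  (0,4): δ = 87.58°  ·
  (0,5): δ = 127.61°  ·
  (0,6): δ = 154.64°  ·
  (1,2): δ = 96.41°  ·
  (1,3): δ = 66.18°  ·
  (1,4): δ = 25.14°  ·
  (1,5): δ = 14.90°  ✓
  (1,6): δ = 41.93°  ·
  (2,3): δ = 149.77°  ·
  (2,4): δ = 108.73°  ·
  (2,5): δ = 68.69°  ·
  (2,6): δ = 41.66°  ·
  (3,4): δ = 138.96°  ·
  (3,5): δ = 98.92°  ·
  (3,6): δ = 71.89°  ·
  (4,5): δ = 139.96°  ·
  (4,6): δ = 112.93°  ·
  (5,6): δ = 152.97°  ·
antipodal pairs: 2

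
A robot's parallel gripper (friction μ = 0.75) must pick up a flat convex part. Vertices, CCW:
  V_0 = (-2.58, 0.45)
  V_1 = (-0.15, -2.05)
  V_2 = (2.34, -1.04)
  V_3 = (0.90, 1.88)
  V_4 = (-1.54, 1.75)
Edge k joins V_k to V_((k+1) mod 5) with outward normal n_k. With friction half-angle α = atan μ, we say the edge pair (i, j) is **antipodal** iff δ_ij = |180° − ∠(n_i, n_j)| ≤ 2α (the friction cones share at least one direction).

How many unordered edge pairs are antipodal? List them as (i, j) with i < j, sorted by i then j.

α = atan 0.75 = 36.87°;  2α = 73.74°
n_0 = (-0.7171, -0.6970)
n_1 = (+0.3759, -0.9267)
n_2 = (+0.8969, +0.4423)
n_3 = (-0.0532, +0.9986)
n_4 = (-0.7809, +0.6247)
  (0,1): δ = 112.11°  ·
  (0,2): δ = 17.94°  ✓
  (0,3): δ = 48.86°  ✓
  (0,4): δ = 97.15°  ·
  (1,2): δ = 85.83°  ·
  (1,3): δ = 19.03°  ✓
  (1,4): δ = 29.26°  ✓
  (2,3): δ = 113.20°  ·
  (2,4): δ = 64.91°  ✓
  (3,4): δ = 131.71°  ·
antipodal pairs: 5

count = 5; pairs: (0,2), (0,3), (1,3), (1,4), (2,4)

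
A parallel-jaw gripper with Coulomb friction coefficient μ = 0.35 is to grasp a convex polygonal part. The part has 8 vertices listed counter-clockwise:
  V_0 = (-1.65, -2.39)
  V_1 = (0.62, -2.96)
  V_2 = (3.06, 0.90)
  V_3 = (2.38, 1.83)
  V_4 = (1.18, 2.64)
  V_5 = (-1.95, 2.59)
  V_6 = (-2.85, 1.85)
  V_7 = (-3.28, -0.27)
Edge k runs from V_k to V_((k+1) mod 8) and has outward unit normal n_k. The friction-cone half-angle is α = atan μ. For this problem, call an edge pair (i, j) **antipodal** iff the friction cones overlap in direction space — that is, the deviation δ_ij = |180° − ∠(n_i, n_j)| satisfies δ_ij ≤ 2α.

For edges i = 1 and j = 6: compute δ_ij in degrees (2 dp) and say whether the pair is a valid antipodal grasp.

δ = 20.83°, valid

α = atan 0.35 = 19.29°;  2α = 38.58°
edge 1: e_1 = (+2.44, +3.86);  n_1 = (+0.8453, -0.5343)
edge 6: e_6 = (-0.43, -2.12);  n_6 = (-0.9800, +0.1988)
∠(n_1, n_6) = 159.17°
δ = |180° − 159.17°| = 20.83°
20.83° ≤ 2α = 38.58°  →  valid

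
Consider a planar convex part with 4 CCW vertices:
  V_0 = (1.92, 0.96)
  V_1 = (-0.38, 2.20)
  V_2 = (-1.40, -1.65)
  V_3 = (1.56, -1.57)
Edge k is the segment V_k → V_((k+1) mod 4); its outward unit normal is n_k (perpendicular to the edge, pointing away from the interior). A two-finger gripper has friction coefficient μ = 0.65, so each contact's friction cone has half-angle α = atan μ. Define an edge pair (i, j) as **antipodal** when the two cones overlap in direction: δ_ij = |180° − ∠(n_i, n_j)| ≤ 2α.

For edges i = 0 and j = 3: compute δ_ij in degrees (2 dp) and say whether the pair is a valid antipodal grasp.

α = atan 0.65 = 33.02°;  2α = 66.05°
edge 0: e_0 = (-2.30, +1.24);  n_0 = (+0.4746, +0.8802)
edge 3: e_3 = (+0.36, +2.53);  n_3 = (+0.9900, -0.1409)
∠(n_0, n_3) = 69.77°
δ = |180° − 69.77°| = 110.23°
110.23° > 2α = 66.05°  →  invalid

δ = 110.23°, invalid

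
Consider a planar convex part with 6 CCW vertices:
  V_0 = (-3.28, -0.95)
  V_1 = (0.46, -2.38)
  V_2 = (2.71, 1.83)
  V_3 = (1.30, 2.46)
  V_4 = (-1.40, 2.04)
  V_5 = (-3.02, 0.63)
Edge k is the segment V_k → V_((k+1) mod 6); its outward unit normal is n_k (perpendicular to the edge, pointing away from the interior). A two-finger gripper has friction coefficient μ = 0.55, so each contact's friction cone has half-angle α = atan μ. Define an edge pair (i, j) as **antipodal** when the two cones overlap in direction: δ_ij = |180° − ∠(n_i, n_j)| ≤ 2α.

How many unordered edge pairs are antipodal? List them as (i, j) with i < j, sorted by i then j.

count = 5; pairs: (0,2), (0,3), (1,3), (1,4), (1,5)

α = atan 0.55 = 28.81°;  2α = 57.62°
n_0 = (-0.3571, -0.9341)
n_1 = (+0.8819, -0.4713)
n_2 = (+0.4079, +0.9130)
n_3 = (-0.1537, +0.9881)
n_4 = (-0.6565, +0.7543)
n_5 = (-0.9867, +0.1624)
  (0,1): δ = 97.20°  ·
  (0,2): δ = 3.15°  ✓
  (0,3): δ = 29.77°  ✓
  (0,4): δ = 61.96°  ·
  (0,5): δ = 101.58°  ·
  (1,2): δ = 85.95°  ·
  (1,3): δ = 53.04°  ✓
  (1,4): δ = 20.84°  ✓
  (1,5): δ = 18.78°  ✓
  (2,3): δ = 147.08°  ·
  (2,4): δ = 114.89°  ·
  (2,5): δ = 75.27°  ·
  (3,4): δ = 147.81°  ·
  (3,5): δ = 108.19°  ·
  (4,5): δ = 140.38°  ·
antipodal pairs: 5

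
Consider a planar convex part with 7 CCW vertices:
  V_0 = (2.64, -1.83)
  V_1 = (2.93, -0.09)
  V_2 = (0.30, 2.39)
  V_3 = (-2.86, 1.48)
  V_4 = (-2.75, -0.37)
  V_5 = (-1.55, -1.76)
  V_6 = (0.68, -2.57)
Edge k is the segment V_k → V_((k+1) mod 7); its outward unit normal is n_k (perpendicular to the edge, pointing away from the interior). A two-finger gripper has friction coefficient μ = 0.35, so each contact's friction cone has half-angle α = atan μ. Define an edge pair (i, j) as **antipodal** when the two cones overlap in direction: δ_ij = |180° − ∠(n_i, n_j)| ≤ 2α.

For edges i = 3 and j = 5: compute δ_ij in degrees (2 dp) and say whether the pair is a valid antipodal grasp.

α = atan 0.35 = 19.29°;  2α = 38.58°
edge 3: e_3 = (+0.11, -1.85);  n_3 = (-0.9982, -0.0594)
edge 5: e_5 = (+2.23, -0.81);  n_5 = (-0.3414, -0.9399)
∠(n_3, n_5) = 66.63°
δ = |180° − 66.63°| = 113.37°
113.37° > 2α = 38.58°  →  invalid

δ = 113.37°, invalid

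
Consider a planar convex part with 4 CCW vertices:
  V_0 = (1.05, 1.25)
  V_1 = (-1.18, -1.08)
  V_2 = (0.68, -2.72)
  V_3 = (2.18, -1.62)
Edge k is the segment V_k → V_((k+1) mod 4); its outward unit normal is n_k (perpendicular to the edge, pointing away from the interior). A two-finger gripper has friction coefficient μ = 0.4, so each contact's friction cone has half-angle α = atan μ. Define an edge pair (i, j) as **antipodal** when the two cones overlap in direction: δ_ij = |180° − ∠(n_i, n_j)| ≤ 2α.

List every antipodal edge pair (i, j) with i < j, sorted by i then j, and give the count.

count = 2; pairs: (0,2), (1,3)

α = atan 0.4 = 21.80°;  2α = 43.60°
n_0 = (-0.7224, +0.6914)
n_1 = (-0.6614, -0.7501)
n_2 = (+0.5914, -0.8064)
n_3 = (+0.9305, +0.3664)
  (0,1): δ = 87.66°  ·
  (0,2): δ = 10.00°  ✓
  (0,3): δ = 65.23°  ·
  (1,2): δ = 102.34°  ·
  (1,3): δ = 27.11°  ✓
  (2,3): δ = 104.76°  ·
antipodal pairs: 2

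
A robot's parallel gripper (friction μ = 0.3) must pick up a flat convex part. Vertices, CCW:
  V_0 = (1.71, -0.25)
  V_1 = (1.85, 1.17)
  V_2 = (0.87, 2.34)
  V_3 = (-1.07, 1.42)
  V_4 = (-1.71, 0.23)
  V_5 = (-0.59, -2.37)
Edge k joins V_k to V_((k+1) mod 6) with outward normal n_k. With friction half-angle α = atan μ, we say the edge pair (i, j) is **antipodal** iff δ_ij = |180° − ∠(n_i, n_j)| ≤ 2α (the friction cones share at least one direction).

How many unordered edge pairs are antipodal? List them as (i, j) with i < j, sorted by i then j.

count = 5; pairs: (0,3), (0,4), (1,4), (2,5), (3,5)

α = atan 0.3 = 16.70°;  2α = 33.40°
n_0 = (+0.9952, -0.0981)
n_1 = (+0.7666, +0.6421)
n_2 = (-0.4285, +0.9035)
n_3 = (-0.8807, +0.4737)
n_4 = (-0.9184, -0.3956)
n_5 = (+0.6777, -0.7353)
  (0,1): δ = 134.42°  ·
  (0,2): δ = 59.00°  ·
  (0,3): δ = 22.64°  ✓
  (0,4): δ = 28.94°  ✓
  (0,5): δ = 138.30°  ·
  (1,2): δ = 104.58°  ·
  (1,3): δ = 68.22°  ·
  (1,4): δ = 16.64°  ✓
  (1,5): δ = 92.72°  ·
  (2,3): δ = 143.64°  ·
  (2,4): δ = 92.07°  ·
  (2,5): δ = 17.30°  ✓
  (3,4): δ = 128.42°  ·
  (3,5): δ = 19.06°  ✓
  (4,5): δ = 70.64°  ·
antipodal pairs: 5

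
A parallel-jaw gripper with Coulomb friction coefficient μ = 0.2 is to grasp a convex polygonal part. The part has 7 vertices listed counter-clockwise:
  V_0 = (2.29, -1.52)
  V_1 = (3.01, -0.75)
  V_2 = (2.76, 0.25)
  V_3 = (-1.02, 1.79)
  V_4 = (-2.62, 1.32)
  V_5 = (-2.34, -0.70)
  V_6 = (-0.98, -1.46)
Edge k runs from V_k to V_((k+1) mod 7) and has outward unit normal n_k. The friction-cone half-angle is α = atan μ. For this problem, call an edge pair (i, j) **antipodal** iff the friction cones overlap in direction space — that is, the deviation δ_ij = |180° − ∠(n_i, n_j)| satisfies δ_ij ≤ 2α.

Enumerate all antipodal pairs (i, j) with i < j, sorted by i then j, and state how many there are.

count = 4; pairs: (1,4), (2,5), (2,6), (3,6)

α = atan 0.2 = 11.31°;  2α = 22.62°
n_0 = (+0.7304, -0.6830)
n_1 = (+0.9701, +0.2425)
n_2 = (+0.3773, +0.9261)
n_3 = (-0.2818, +0.9595)
n_4 = (-0.9905, -0.1373)
n_5 = (-0.4878, -0.8729)
n_6 = (-0.0183, -0.9998)
  (0,1): δ = 122.89°  ·
  (0,2): δ = 69.09°  ·
  (0,3): δ = 30.55°  ·
  (0,4): δ = 50.97°  ·
  (0,5): δ = 103.88°  ·
  (0,6): δ = 132.03°  ·
  (1,2): δ = 126.20°  ·
  (1,3): δ = 87.67°  ·
  (1,4): δ = 6.14°  ✓
  (1,5): δ = 46.77°  ·
  (1,6): δ = 74.91°  ·
  (2,3): δ = 141.46°  ·
  (2,4): δ = 59.94°  ·
  (2,5): δ = 7.03°  ✓
  (2,6): δ = 21.12°  ✓
  (3,4): δ = 98.48°  ·
  (3,5): δ = 45.57°  ·
  (3,6): δ = 17.42°  ✓
  (4,5): δ = 127.09°  ·
  (4,6): δ = 98.94°  ·
  (5,6): δ = 151.85°  ·
antipodal pairs: 4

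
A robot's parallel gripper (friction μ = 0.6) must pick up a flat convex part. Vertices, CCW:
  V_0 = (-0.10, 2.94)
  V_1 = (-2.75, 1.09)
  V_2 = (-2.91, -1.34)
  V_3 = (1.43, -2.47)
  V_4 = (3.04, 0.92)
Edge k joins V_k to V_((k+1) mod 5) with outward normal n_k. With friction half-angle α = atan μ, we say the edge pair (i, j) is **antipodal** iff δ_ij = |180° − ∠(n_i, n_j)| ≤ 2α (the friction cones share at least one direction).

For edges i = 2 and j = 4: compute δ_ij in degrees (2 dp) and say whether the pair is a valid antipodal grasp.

α = atan 0.6 = 30.96°;  2α = 61.93°
edge 2: e_2 = (+4.34, -1.13);  n_2 = (-0.2520, -0.9677)
edge 4: e_4 = (-3.14, +2.02);  n_4 = (+0.5410, +0.8410)
∠(n_2, n_4) = 161.84°
δ = |180° − 161.84°| = 18.16°
18.16° ≤ 2α = 61.93°  →  valid

δ = 18.16°, valid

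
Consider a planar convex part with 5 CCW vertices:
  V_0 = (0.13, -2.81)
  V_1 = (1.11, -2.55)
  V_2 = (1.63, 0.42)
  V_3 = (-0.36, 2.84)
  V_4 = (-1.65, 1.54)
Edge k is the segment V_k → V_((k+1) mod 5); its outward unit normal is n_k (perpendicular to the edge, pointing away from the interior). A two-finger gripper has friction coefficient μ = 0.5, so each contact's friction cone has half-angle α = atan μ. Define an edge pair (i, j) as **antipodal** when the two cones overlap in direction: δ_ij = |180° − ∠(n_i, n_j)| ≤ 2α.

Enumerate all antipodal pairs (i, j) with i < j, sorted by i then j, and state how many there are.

count = 4; pairs: (0,3), (1,3), (1,4), (2,4)

α = atan 0.5 = 26.57°;  2α = 53.13°
n_0 = (+0.2564, -0.9666)
n_1 = (+0.9850, -0.1725)
n_2 = (+0.7724, +0.6351)
n_3 = (-0.7098, +0.7044)
n_4 = (-0.9255, -0.3787)
  (0,1): δ = 114.79°  ·
  (0,2): δ = 65.43°  ·
  (0,3): δ = 30.36°  ✓
  (0,4): δ = 97.40°  ·
  (1,2): δ = 130.64°  ·
  (1,3): δ = 34.85°  ✓
  (1,4): δ = 32.19°  ✓
  (2,3): δ = 84.21°  ·
  (2,4): δ = 17.18°  ✓
  (3,4): δ = 112.97°  ·
antipodal pairs: 4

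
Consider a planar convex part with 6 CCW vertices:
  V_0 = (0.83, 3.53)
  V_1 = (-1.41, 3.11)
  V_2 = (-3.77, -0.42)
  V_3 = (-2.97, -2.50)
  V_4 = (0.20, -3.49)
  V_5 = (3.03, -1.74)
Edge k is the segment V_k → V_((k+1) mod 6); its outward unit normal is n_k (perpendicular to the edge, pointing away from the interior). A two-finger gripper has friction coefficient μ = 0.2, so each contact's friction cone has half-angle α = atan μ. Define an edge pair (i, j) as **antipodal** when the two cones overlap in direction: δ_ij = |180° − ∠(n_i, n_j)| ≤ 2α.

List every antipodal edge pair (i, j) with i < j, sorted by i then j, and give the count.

α = atan 0.2 = 11.31°;  2α = 22.62°
n_0 = (-0.1843, +0.9829)
n_1 = (-0.8313, +0.5558)
n_2 = (-0.9333, -0.3590)
n_3 = (-0.2981, -0.9545)
n_4 = (+0.5259, -0.8505)
n_5 = (+0.9228, +0.3852)
  (0,1): δ = 134.38°  ·
  (0,2): δ = 79.58°  ·
  (0,3): δ = 27.96°  ·
  (0,4): δ = 21.11°  ✓
  (0,5): δ = 102.04°  ·
  (1,2): δ = 125.20°  ·
  (1,3): δ = 73.58°  ·
  (1,4): δ = 24.50°  ·
  (1,5): δ = 56.42°  ·
  (2,3): δ = 128.38°  ·
  (2,4): δ = 79.31°  ·
  (2,5): δ = 1.62°  ✓
  (3,4): δ = 130.92°  ·
  (3,5): δ = 50.00°  ·
  (4,5): δ = 99.07°  ·
antipodal pairs: 2

count = 2; pairs: (0,4), (2,5)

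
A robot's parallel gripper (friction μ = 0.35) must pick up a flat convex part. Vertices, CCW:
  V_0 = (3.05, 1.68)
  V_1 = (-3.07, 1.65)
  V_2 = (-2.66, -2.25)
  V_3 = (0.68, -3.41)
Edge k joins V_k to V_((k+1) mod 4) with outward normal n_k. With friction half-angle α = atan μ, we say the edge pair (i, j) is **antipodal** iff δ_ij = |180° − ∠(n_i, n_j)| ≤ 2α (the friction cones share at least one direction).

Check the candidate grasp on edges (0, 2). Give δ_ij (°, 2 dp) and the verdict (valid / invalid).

α = atan 0.35 = 19.29°;  2α = 38.58°
edge 0: e_0 = (-6.12, -0.03);  n_0 = (-0.0049, +1.0000)
edge 2: e_2 = (+3.34, -1.16);  n_2 = (-0.3281, -0.9446)
∠(n_0, n_2) = 160.57°
δ = |180° − 160.57°| = 19.43°
19.43° ≤ 2α = 38.58°  →  valid

δ = 19.43°, valid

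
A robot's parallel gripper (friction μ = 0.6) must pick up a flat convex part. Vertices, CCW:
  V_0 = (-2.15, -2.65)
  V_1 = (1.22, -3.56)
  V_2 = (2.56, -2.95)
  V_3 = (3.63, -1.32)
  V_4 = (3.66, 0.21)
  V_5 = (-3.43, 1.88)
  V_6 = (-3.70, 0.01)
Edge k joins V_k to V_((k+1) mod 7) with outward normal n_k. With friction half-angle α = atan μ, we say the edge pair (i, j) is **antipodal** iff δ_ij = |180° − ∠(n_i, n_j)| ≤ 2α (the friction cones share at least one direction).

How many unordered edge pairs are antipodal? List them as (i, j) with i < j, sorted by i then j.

count = 7; pairs: (0,4), (1,4), (1,5), (2,5), (3,5), (3,6), (4,6)

α = atan 0.6 = 30.96°;  2α = 61.93°
n_0 = (-0.2607, -0.9654)
n_1 = (+0.4143, -0.9101)
n_2 = (+0.8360, -0.5488)
n_3 = (+0.9998, -0.0196)
n_4 = (+0.2293, +0.9734)
n_5 = (-0.9897, +0.1429)
n_6 = (-0.8640, -0.5035)
  (0,1): δ = 140.41°  ·
  (0,2): δ = 108.17°  ·
  (0,3): δ = 76.01°  ·
  (0,4): δ = 1.86°  ✓
  (0,5): δ = 96.90°  ·
  (0,6): δ = 135.34°  ·
  (1,2): δ = 147.76°  ·
  (1,3): δ = 115.60°  ·
  (1,4): δ = 37.73°  ✓
  (1,5): δ = 57.31°  ✓
  (1,6): δ = 95.75°  ·
  (2,3): δ = 147.84°  ·
  (2,4): δ = 69.97°  ·
  (2,5): δ = 25.07°  ✓
  (2,6): δ = 63.51°  ·
  (3,4): δ = 102.13°  ·
  (3,5): δ = 7.09°  ✓
  (3,6): δ = 31.35°  ✓
  (4,5): δ = 84.96°  ·
  (4,6): δ = 46.52°  ✓
  (5,6): δ = 141.55°  ·
antipodal pairs: 7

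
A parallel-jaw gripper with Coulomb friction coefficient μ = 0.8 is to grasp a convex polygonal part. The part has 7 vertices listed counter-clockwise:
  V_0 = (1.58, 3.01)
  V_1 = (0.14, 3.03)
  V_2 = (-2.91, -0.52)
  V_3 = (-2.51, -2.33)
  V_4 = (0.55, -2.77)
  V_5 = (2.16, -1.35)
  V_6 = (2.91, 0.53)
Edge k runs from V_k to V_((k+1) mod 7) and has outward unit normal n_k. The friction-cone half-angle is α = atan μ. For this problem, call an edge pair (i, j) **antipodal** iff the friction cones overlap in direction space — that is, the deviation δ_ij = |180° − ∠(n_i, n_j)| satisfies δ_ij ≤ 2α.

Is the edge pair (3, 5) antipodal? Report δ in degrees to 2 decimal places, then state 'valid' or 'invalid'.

δ = 103.57°, invalid

α = atan 0.8 = 38.66°;  2α = 77.32°
edge 3: e_3 = (+3.06, -0.44);  n_3 = (-0.1423, -0.9898)
edge 5: e_5 = (+0.75, +1.88);  n_5 = (+0.9288, -0.3705)
∠(n_3, n_5) = 76.43°
δ = |180° − 76.43°| = 103.57°
103.57° > 2α = 77.32°  →  invalid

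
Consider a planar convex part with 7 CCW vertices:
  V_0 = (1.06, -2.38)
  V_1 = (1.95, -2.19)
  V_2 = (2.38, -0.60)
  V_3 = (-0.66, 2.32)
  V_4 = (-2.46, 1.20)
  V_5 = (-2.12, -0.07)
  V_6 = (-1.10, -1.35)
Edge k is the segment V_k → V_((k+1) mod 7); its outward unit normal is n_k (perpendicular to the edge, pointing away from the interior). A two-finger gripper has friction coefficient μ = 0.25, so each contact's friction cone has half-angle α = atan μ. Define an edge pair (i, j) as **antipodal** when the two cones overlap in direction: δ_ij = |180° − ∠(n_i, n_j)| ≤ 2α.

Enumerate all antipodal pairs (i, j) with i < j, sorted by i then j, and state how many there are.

count = 3; pairs: (0,3), (2,5), (2,6)

α = atan 0.25 = 14.04°;  2α = 28.07°
n_0 = (+0.2088, -0.9780)
n_1 = (+0.9653, -0.2611)
n_2 = (+0.6927, +0.7212)
n_3 = (-0.5283, +0.8491)
n_4 = (-0.9660, -0.2586)
n_5 = (-0.7821, -0.6232)
n_6 = (-0.4304, -0.9026)
  (0,1): δ = 117.18°  ·
  (0,2): δ = 55.90°  ·
  (0,3): δ = 19.84°  ✓
  (0,4): δ = 92.94°  ·
  (0,5): δ = 116.50°  ·
  (0,6): δ = 142.45°  ·
  (1,2): δ = 118.71°  ·
  (1,3): δ = 42.98°  ·
  (1,4): δ = 30.12°  ·
  (1,5): δ = 53.68°  ·
  (1,6): δ = 79.64°  ·
  (2,3): δ = 104.26°  ·
  (2,4): δ = 31.17°  ·
  (2,5): δ = 7.60°  ✓
  (2,6): δ = 18.35°  ✓
  (3,4): δ = 106.90°  ·
  (3,5): δ = 83.34°  ·
  (3,6): δ = 57.39°  ·
  (4,5): δ = 156.44°  ·
  (4,6): δ = 130.48°  ·
  (5,6): δ = 154.04°  ·
antipodal pairs: 3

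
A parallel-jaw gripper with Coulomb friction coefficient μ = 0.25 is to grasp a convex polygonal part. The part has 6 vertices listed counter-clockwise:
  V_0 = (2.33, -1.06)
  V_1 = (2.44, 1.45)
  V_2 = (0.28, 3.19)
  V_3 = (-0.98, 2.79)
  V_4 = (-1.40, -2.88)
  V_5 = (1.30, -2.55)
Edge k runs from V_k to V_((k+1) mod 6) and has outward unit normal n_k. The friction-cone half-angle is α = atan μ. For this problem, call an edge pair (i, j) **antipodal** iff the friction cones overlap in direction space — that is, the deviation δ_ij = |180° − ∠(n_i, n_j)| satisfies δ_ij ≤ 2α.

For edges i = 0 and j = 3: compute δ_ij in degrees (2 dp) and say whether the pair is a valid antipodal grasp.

α = atan 0.25 = 14.04°;  2α = 28.07°
edge 0: e_0 = (+0.11, +2.51);  n_0 = (+0.9990, -0.0438)
edge 3: e_3 = (-0.42, -5.67);  n_3 = (-0.9973, +0.0739)
∠(n_0, n_3) = 178.27°
δ = |180° − 178.27°| = 1.73°
1.73° ≤ 2α = 28.07°  →  valid

δ = 1.73°, valid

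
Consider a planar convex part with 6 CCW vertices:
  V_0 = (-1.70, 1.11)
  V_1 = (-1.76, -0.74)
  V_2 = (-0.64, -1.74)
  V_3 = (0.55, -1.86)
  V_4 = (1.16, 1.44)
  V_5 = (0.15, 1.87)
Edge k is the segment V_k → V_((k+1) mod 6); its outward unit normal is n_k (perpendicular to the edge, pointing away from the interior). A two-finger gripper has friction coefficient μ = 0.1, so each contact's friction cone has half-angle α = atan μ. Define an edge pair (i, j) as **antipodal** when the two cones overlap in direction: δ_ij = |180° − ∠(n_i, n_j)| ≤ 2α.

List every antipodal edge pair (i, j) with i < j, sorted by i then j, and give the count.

count = 1; pairs: (0,3)

α = atan 0.1 = 5.71°;  2α = 11.42°
n_0 = (-0.9995, +0.0324)
n_1 = (-0.6660, -0.7459)
n_2 = (-0.1003, -0.9950)
n_3 = (+0.9833, -0.1818)
n_4 = (+0.3917, +0.9201)
n_5 = (-0.3800, +0.9250)
  (0,1): δ = 129.90°  ·
  (0,2): δ = 93.90°  ·
  (0,3): δ = 8.62°  ✓
  (0,4): δ = 68.80°  ·
  (0,5): δ = 114.19°  ·
  (1,2): δ = 144.00°  ·
  (1,3): δ = 58.71°  ·
  (1,4): δ = 18.70°  ·
  (1,5): δ = 64.09°  ·
  (2,3): δ = 94.71°  ·
  (2,4): δ = 17.30°  ·
  (2,5): δ = 28.09°  ·
  (3,4): δ = 102.59°  ·
  (3,5): δ = 57.19°  ·
  (4,5): δ = 134.61°  ·
antipodal pairs: 1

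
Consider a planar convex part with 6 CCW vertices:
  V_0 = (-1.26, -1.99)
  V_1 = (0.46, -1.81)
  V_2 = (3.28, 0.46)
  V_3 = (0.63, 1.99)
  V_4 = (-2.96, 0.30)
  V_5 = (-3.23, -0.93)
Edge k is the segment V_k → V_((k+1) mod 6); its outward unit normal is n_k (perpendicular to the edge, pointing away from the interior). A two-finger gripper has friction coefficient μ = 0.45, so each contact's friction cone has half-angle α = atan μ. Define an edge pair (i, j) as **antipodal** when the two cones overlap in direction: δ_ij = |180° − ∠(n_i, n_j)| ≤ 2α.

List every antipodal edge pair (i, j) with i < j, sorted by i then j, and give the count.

count = 5; pairs: (0,2), (0,3), (1,3), (1,4), (2,5)

α = atan 0.45 = 24.23°;  2α = 48.46°
n_0 = (+0.1041, -0.9946)
n_1 = (+0.6271, -0.7790)
n_2 = (+0.5000, +0.8660)
n_3 = (-0.4259, +0.9048)
n_4 = (-0.9767, +0.2144)
n_5 = (-0.4738, -0.8806)
  (0,1): δ = 147.14°  ·
  (0,2): δ = 35.97°  ✓
  (0,3): δ = 19.23°  ✓
  (0,4): δ = 71.64°  ·
  (0,5): δ = 145.74°  ·
  (1,2): δ = 68.83°  ·
  (1,3): δ = 13.62°  ✓
  (1,4): δ = 38.79°  ✓
  (1,5): δ = 112.88°  ·
  (2,3): δ = 124.79°  ·
  (2,4): δ = 72.38°  ·
  (2,5): δ = 1.72°  ✓
  (3,4): δ = 127.59°  ·
  (3,5): δ = 53.49°  ·
  (4,5): δ = 105.90°  ·
antipodal pairs: 5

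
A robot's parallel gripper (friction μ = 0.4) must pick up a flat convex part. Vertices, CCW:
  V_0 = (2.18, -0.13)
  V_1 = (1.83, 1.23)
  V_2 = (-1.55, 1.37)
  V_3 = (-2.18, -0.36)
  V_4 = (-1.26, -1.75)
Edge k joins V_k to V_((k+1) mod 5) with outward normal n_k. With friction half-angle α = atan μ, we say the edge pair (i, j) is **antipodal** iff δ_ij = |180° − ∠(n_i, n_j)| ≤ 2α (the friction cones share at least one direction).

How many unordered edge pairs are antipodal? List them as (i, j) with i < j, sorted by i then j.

count = 3; pairs: (0,2), (0,3), (1,4)

α = atan 0.4 = 21.80°;  2α = 43.60°
n_0 = (+0.9684, +0.2492)
n_1 = (+0.0414, +0.9991)
n_2 = (-0.9396, +0.3422)
n_3 = (-0.8339, -0.5519)
n_4 = (+0.4261, -0.9047)
  (0,1): δ = 106.80°  ·
  (0,2): δ = 34.44°  ✓
  (0,3): δ = 19.07°  ✓
  (0,4): δ = 100.79°  ·
  (1,2): δ = 107.64°  ·
  (1,3): δ = 54.13°  ·
  (1,4): δ = 27.59°  ✓
  (2,3): δ = 126.49°  ·
  (2,4): δ = 44.77°  ·
  (3,4): δ = 98.28°  ·
antipodal pairs: 3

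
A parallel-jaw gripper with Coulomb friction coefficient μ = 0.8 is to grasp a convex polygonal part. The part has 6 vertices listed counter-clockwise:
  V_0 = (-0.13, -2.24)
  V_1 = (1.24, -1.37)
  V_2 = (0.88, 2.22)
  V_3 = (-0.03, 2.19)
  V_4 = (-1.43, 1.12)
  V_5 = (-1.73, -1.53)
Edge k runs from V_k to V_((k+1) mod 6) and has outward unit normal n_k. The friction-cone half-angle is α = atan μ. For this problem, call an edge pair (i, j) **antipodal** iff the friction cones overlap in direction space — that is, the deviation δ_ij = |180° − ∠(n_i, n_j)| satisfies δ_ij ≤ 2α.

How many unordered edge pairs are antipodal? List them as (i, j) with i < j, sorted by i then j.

α = atan 0.8 = 38.66°;  2α = 77.32°
n_0 = (+0.5361, -0.8442)
n_1 = (+0.9950, +0.0998)
n_2 = (-0.0329, +0.9995)
n_3 = (-0.6072, +0.7945)
n_4 = (-0.9937, +0.1125)
n_5 = (-0.4056, -0.9140)
  (0,1): δ = 116.69°  ·
  (0,2): δ = 30.53°  ✓
  (0,3): δ = 4.97°  ✓
  (0,4): δ = 51.12°  ✓
  (0,5): δ = 123.65°  ·
  (1,2): δ = 93.84°  ·
  (1,3): δ = 58.34°  ✓
  (1,4): δ = 12.19°  ✓
  (1,5): δ = 60.34°  ✓
  (2,3): δ = 144.50°  ·
  (2,4): δ = 98.35°  ·
  (2,5): δ = 25.82°  ✓
  (3,4): δ = 133.85°  ·
  (3,5): δ = 61.32°  ✓
  (4,5): δ = 107.47°  ·
antipodal pairs: 8

count = 8; pairs: (0,2), (0,3), (0,4), (1,3), (1,4), (1,5), (2,5), (3,5)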